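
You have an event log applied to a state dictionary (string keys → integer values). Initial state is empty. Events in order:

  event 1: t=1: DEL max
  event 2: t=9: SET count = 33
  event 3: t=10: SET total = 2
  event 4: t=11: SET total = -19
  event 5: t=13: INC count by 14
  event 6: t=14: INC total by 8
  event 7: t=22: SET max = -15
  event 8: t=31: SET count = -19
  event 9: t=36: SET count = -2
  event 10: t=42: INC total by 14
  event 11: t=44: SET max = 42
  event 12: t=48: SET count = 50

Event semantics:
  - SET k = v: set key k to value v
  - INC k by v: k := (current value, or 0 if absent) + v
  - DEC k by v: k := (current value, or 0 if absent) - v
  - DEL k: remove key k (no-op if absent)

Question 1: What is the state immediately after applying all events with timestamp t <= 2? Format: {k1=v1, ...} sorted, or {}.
Apply events with t <= 2 (1 events):
  after event 1 (t=1: DEL max): {}

Answer: {}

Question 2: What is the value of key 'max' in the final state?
Answer: 42

Derivation:
Track key 'max' through all 12 events:
  event 1 (t=1: DEL max): max (absent) -> (absent)
  event 2 (t=9: SET count = 33): max unchanged
  event 3 (t=10: SET total = 2): max unchanged
  event 4 (t=11: SET total = -19): max unchanged
  event 5 (t=13: INC count by 14): max unchanged
  event 6 (t=14: INC total by 8): max unchanged
  event 7 (t=22: SET max = -15): max (absent) -> -15
  event 8 (t=31: SET count = -19): max unchanged
  event 9 (t=36: SET count = -2): max unchanged
  event 10 (t=42: INC total by 14): max unchanged
  event 11 (t=44: SET max = 42): max -15 -> 42
  event 12 (t=48: SET count = 50): max unchanged
Final: max = 42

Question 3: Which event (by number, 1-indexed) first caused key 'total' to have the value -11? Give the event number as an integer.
Looking for first event where total becomes -11:
  event 3: total = 2
  event 4: total = -19
  event 5: total = -19
  event 6: total -19 -> -11  <-- first match

Answer: 6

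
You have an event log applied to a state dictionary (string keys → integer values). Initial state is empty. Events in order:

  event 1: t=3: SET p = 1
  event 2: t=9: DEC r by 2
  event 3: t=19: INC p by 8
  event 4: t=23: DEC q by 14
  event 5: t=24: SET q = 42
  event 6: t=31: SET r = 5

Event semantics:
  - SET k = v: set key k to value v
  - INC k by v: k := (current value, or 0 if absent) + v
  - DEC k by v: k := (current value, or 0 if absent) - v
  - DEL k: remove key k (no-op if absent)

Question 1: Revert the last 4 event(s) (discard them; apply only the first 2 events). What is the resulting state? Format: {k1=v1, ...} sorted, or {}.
Answer: {p=1, r=-2}

Derivation:
Keep first 2 events (discard last 4):
  after event 1 (t=3: SET p = 1): {p=1}
  after event 2 (t=9: DEC r by 2): {p=1, r=-2}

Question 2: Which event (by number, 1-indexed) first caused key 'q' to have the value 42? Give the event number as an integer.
Looking for first event where q becomes 42:
  event 4: q = -14
  event 5: q -14 -> 42  <-- first match

Answer: 5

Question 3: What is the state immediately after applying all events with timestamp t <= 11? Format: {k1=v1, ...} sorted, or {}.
Apply events with t <= 11 (2 events):
  after event 1 (t=3: SET p = 1): {p=1}
  after event 2 (t=9: DEC r by 2): {p=1, r=-2}

Answer: {p=1, r=-2}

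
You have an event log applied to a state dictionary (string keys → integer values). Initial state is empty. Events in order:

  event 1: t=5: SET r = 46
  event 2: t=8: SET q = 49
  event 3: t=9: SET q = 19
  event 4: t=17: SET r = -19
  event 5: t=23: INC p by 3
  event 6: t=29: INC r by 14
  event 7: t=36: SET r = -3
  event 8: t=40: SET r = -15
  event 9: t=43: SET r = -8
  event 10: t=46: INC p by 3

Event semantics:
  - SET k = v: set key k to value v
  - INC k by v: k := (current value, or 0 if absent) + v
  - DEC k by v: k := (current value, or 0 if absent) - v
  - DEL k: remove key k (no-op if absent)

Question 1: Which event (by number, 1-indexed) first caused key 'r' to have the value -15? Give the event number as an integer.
Answer: 8

Derivation:
Looking for first event where r becomes -15:
  event 1: r = 46
  event 2: r = 46
  event 3: r = 46
  event 4: r = -19
  event 5: r = -19
  event 6: r = -5
  event 7: r = -3
  event 8: r -3 -> -15  <-- first match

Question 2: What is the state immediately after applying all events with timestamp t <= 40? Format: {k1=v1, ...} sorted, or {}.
Answer: {p=3, q=19, r=-15}

Derivation:
Apply events with t <= 40 (8 events):
  after event 1 (t=5: SET r = 46): {r=46}
  after event 2 (t=8: SET q = 49): {q=49, r=46}
  after event 3 (t=9: SET q = 19): {q=19, r=46}
  after event 4 (t=17: SET r = -19): {q=19, r=-19}
  after event 5 (t=23: INC p by 3): {p=3, q=19, r=-19}
  after event 6 (t=29: INC r by 14): {p=3, q=19, r=-5}
  after event 7 (t=36: SET r = -3): {p=3, q=19, r=-3}
  after event 8 (t=40: SET r = -15): {p=3, q=19, r=-15}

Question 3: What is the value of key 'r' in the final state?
Track key 'r' through all 10 events:
  event 1 (t=5: SET r = 46): r (absent) -> 46
  event 2 (t=8: SET q = 49): r unchanged
  event 3 (t=9: SET q = 19): r unchanged
  event 4 (t=17: SET r = -19): r 46 -> -19
  event 5 (t=23: INC p by 3): r unchanged
  event 6 (t=29: INC r by 14): r -19 -> -5
  event 7 (t=36: SET r = -3): r -5 -> -3
  event 8 (t=40: SET r = -15): r -3 -> -15
  event 9 (t=43: SET r = -8): r -15 -> -8
  event 10 (t=46: INC p by 3): r unchanged
Final: r = -8

Answer: -8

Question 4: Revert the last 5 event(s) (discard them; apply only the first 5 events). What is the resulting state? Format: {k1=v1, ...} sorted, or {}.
Keep first 5 events (discard last 5):
  after event 1 (t=5: SET r = 46): {r=46}
  after event 2 (t=8: SET q = 49): {q=49, r=46}
  after event 3 (t=9: SET q = 19): {q=19, r=46}
  after event 4 (t=17: SET r = -19): {q=19, r=-19}
  after event 5 (t=23: INC p by 3): {p=3, q=19, r=-19}

Answer: {p=3, q=19, r=-19}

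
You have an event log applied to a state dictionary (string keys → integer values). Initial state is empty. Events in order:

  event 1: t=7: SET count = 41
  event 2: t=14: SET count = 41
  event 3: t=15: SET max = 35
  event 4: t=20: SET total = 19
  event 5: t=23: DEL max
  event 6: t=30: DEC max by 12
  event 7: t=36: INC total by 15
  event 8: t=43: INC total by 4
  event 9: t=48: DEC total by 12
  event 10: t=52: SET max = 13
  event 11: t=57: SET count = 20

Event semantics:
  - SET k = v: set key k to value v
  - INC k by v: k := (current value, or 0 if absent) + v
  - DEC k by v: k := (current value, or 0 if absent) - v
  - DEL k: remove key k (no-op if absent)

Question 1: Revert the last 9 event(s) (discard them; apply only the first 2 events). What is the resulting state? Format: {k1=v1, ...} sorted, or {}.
Keep first 2 events (discard last 9):
  after event 1 (t=7: SET count = 41): {count=41}
  after event 2 (t=14: SET count = 41): {count=41}

Answer: {count=41}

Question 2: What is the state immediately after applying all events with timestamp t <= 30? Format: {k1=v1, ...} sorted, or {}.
Apply events with t <= 30 (6 events):
  after event 1 (t=7: SET count = 41): {count=41}
  after event 2 (t=14: SET count = 41): {count=41}
  after event 3 (t=15: SET max = 35): {count=41, max=35}
  after event 4 (t=20: SET total = 19): {count=41, max=35, total=19}
  after event 5 (t=23: DEL max): {count=41, total=19}
  after event 6 (t=30: DEC max by 12): {count=41, max=-12, total=19}

Answer: {count=41, max=-12, total=19}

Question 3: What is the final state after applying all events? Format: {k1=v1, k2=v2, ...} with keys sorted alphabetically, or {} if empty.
  after event 1 (t=7: SET count = 41): {count=41}
  after event 2 (t=14: SET count = 41): {count=41}
  after event 3 (t=15: SET max = 35): {count=41, max=35}
  after event 4 (t=20: SET total = 19): {count=41, max=35, total=19}
  after event 5 (t=23: DEL max): {count=41, total=19}
  after event 6 (t=30: DEC max by 12): {count=41, max=-12, total=19}
  after event 7 (t=36: INC total by 15): {count=41, max=-12, total=34}
  after event 8 (t=43: INC total by 4): {count=41, max=-12, total=38}
  after event 9 (t=48: DEC total by 12): {count=41, max=-12, total=26}
  after event 10 (t=52: SET max = 13): {count=41, max=13, total=26}
  after event 11 (t=57: SET count = 20): {count=20, max=13, total=26}

Answer: {count=20, max=13, total=26}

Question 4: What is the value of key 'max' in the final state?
Answer: 13

Derivation:
Track key 'max' through all 11 events:
  event 1 (t=7: SET count = 41): max unchanged
  event 2 (t=14: SET count = 41): max unchanged
  event 3 (t=15: SET max = 35): max (absent) -> 35
  event 4 (t=20: SET total = 19): max unchanged
  event 5 (t=23: DEL max): max 35 -> (absent)
  event 6 (t=30: DEC max by 12): max (absent) -> -12
  event 7 (t=36: INC total by 15): max unchanged
  event 8 (t=43: INC total by 4): max unchanged
  event 9 (t=48: DEC total by 12): max unchanged
  event 10 (t=52: SET max = 13): max -12 -> 13
  event 11 (t=57: SET count = 20): max unchanged
Final: max = 13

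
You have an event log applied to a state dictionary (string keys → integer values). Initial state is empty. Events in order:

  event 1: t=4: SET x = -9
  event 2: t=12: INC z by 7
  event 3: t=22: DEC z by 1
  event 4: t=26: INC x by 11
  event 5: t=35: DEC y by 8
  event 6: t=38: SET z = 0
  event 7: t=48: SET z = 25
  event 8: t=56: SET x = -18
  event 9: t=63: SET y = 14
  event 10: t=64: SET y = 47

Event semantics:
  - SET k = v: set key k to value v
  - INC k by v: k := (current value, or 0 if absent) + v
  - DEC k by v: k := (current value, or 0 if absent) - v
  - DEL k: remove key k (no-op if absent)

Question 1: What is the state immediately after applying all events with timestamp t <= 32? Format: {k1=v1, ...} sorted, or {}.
Answer: {x=2, z=6}

Derivation:
Apply events with t <= 32 (4 events):
  after event 1 (t=4: SET x = -9): {x=-9}
  after event 2 (t=12: INC z by 7): {x=-9, z=7}
  after event 3 (t=22: DEC z by 1): {x=-9, z=6}
  after event 4 (t=26: INC x by 11): {x=2, z=6}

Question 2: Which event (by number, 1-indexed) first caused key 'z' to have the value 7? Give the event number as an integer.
Looking for first event where z becomes 7:
  event 2: z (absent) -> 7  <-- first match

Answer: 2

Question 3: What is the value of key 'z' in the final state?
Answer: 25

Derivation:
Track key 'z' through all 10 events:
  event 1 (t=4: SET x = -9): z unchanged
  event 2 (t=12: INC z by 7): z (absent) -> 7
  event 3 (t=22: DEC z by 1): z 7 -> 6
  event 4 (t=26: INC x by 11): z unchanged
  event 5 (t=35: DEC y by 8): z unchanged
  event 6 (t=38: SET z = 0): z 6 -> 0
  event 7 (t=48: SET z = 25): z 0 -> 25
  event 8 (t=56: SET x = -18): z unchanged
  event 9 (t=63: SET y = 14): z unchanged
  event 10 (t=64: SET y = 47): z unchanged
Final: z = 25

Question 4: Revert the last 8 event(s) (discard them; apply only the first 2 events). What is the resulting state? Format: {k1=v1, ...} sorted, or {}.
Answer: {x=-9, z=7}

Derivation:
Keep first 2 events (discard last 8):
  after event 1 (t=4: SET x = -9): {x=-9}
  after event 2 (t=12: INC z by 7): {x=-9, z=7}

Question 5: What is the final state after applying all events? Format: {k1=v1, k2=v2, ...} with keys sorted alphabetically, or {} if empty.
Answer: {x=-18, y=47, z=25}

Derivation:
  after event 1 (t=4: SET x = -9): {x=-9}
  after event 2 (t=12: INC z by 7): {x=-9, z=7}
  after event 3 (t=22: DEC z by 1): {x=-9, z=6}
  after event 4 (t=26: INC x by 11): {x=2, z=6}
  after event 5 (t=35: DEC y by 8): {x=2, y=-8, z=6}
  after event 6 (t=38: SET z = 0): {x=2, y=-8, z=0}
  after event 7 (t=48: SET z = 25): {x=2, y=-8, z=25}
  after event 8 (t=56: SET x = -18): {x=-18, y=-8, z=25}
  after event 9 (t=63: SET y = 14): {x=-18, y=14, z=25}
  after event 10 (t=64: SET y = 47): {x=-18, y=47, z=25}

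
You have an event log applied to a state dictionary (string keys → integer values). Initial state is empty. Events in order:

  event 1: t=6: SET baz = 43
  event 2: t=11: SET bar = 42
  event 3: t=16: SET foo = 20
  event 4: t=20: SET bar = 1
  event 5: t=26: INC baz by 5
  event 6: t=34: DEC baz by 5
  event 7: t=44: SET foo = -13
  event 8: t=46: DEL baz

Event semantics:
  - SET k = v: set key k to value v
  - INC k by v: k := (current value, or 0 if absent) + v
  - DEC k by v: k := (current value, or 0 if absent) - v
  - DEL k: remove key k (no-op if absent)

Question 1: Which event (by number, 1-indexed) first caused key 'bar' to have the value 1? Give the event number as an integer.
Looking for first event where bar becomes 1:
  event 2: bar = 42
  event 3: bar = 42
  event 4: bar 42 -> 1  <-- first match

Answer: 4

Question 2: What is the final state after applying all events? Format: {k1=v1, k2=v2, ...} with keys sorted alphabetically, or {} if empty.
  after event 1 (t=6: SET baz = 43): {baz=43}
  after event 2 (t=11: SET bar = 42): {bar=42, baz=43}
  after event 3 (t=16: SET foo = 20): {bar=42, baz=43, foo=20}
  after event 4 (t=20: SET bar = 1): {bar=1, baz=43, foo=20}
  after event 5 (t=26: INC baz by 5): {bar=1, baz=48, foo=20}
  after event 6 (t=34: DEC baz by 5): {bar=1, baz=43, foo=20}
  after event 7 (t=44: SET foo = -13): {bar=1, baz=43, foo=-13}
  after event 8 (t=46: DEL baz): {bar=1, foo=-13}

Answer: {bar=1, foo=-13}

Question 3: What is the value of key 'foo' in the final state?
Track key 'foo' through all 8 events:
  event 1 (t=6: SET baz = 43): foo unchanged
  event 2 (t=11: SET bar = 42): foo unchanged
  event 3 (t=16: SET foo = 20): foo (absent) -> 20
  event 4 (t=20: SET bar = 1): foo unchanged
  event 5 (t=26: INC baz by 5): foo unchanged
  event 6 (t=34: DEC baz by 5): foo unchanged
  event 7 (t=44: SET foo = -13): foo 20 -> -13
  event 8 (t=46: DEL baz): foo unchanged
Final: foo = -13

Answer: -13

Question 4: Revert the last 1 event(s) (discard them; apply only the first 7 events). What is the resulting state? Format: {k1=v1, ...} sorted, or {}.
Answer: {bar=1, baz=43, foo=-13}

Derivation:
Keep first 7 events (discard last 1):
  after event 1 (t=6: SET baz = 43): {baz=43}
  after event 2 (t=11: SET bar = 42): {bar=42, baz=43}
  after event 3 (t=16: SET foo = 20): {bar=42, baz=43, foo=20}
  after event 4 (t=20: SET bar = 1): {bar=1, baz=43, foo=20}
  after event 5 (t=26: INC baz by 5): {bar=1, baz=48, foo=20}
  after event 6 (t=34: DEC baz by 5): {bar=1, baz=43, foo=20}
  after event 7 (t=44: SET foo = -13): {bar=1, baz=43, foo=-13}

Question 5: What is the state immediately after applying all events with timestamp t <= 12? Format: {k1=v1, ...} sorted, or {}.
Apply events with t <= 12 (2 events):
  after event 1 (t=6: SET baz = 43): {baz=43}
  after event 2 (t=11: SET bar = 42): {bar=42, baz=43}

Answer: {bar=42, baz=43}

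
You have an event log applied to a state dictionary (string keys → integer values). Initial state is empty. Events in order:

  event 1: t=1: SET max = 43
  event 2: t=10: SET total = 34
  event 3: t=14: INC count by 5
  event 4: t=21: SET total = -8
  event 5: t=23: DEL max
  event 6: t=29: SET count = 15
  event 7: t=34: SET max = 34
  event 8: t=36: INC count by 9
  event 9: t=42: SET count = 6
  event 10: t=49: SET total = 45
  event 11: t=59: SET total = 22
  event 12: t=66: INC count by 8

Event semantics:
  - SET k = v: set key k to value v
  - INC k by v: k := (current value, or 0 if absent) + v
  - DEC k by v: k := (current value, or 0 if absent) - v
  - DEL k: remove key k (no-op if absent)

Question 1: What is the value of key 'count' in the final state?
Answer: 14

Derivation:
Track key 'count' through all 12 events:
  event 1 (t=1: SET max = 43): count unchanged
  event 2 (t=10: SET total = 34): count unchanged
  event 3 (t=14: INC count by 5): count (absent) -> 5
  event 4 (t=21: SET total = -8): count unchanged
  event 5 (t=23: DEL max): count unchanged
  event 6 (t=29: SET count = 15): count 5 -> 15
  event 7 (t=34: SET max = 34): count unchanged
  event 8 (t=36: INC count by 9): count 15 -> 24
  event 9 (t=42: SET count = 6): count 24 -> 6
  event 10 (t=49: SET total = 45): count unchanged
  event 11 (t=59: SET total = 22): count unchanged
  event 12 (t=66: INC count by 8): count 6 -> 14
Final: count = 14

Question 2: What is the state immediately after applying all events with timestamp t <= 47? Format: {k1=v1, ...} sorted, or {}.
Apply events with t <= 47 (9 events):
  after event 1 (t=1: SET max = 43): {max=43}
  after event 2 (t=10: SET total = 34): {max=43, total=34}
  after event 3 (t=14: INC count by 5): {count=5, max=43, total=34}
  after event 4 (t=21: SET total = -8): {count=5, max=43, total=-8}
  after event 5 (t=23: DEL max): {count=5, total=-8}
  after event 6 (t=29: SET count = 15): {count=15, total=-8}
  after event 7 (t=34: SET max = 34): {count=15, max=34, total=-8}
  after event 8 (t=36: INC count by 9): {count=24, max=34, total=-8}
  after event 9 (t=42: SET count = 6): {count=6, max=34, total=-8}

Answer: {count=6, max=34, total=-8}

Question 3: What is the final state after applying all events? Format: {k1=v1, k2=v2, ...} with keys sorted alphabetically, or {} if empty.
Answer: {count=14, max=34, total=22}

Derivation:
  after event 1 (t=1: SET max = 43): {max=43}
  after event 2 (t=10: SET total = 34): {max=43, total=34}
  after event 3 (t=14: INC count by 5): {count=5, max=43, total=34}
  after event 4 (t=21: SET total = -8): {count=5, max=43, total=-8}
  after event 5 (t=23: DEL max): {count=5, total=-8}
  after event 6 (t=29: SET count = 15): {count=15, total=-8}
  after event 7 (t=34: SET max = 34): {count=15, max=34, total=-8}
  after event 8 (t=36: INC count by 9): {count=24, max=34, total=-8}
  after event 9 (t=42: SET count = 6): {count=6, max=34, total=-8}
  after event 10 (t=49: SET total = 45): {count=6, max=34, total=45}
  after event 11 (t=59: SET total = 22): {count=6, max=34, total=22}
  after event 12 (t=66: INC count by 8): {count=14, max=34, total=22}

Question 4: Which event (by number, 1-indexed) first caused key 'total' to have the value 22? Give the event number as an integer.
Looking for first event where total becomes 22:
  event 2: total = 34
  event 3: total = 34
  event 4: total = -8
  event 5: total = -8
  event 6: total = -8
  event 7: total = -8
  event 8: total = -8
  event 9: total = -8
  event 10: total = 45
  event 11: total 45 -> 22  <-- first match

Answer: 11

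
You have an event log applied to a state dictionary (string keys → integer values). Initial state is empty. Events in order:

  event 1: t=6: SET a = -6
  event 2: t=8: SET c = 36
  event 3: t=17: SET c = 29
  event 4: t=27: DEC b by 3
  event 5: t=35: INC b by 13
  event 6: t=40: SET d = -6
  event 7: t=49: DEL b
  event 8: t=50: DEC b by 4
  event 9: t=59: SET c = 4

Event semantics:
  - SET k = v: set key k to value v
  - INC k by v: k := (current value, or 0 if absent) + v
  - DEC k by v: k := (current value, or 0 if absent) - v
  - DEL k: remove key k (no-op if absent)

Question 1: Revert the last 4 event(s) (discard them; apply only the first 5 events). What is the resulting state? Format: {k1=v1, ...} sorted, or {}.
Keep first 5 events (discard last 4):
  after event 1 (t=6: SET a = -6): {a=-6}
  after event 2 (t=8: SET c = 36): {a=-6, c=36}
  after event 3 (t=17: SET c = 29): {a=-6, c=29}
  after event 4 (t=27: DEC b by 3): {a=-6, b=-3, c=29}
  after event 5 (t=35: INC b by 13): {a=-6, b=10, c=29}

Answer: {a=-6, b=10, c=29}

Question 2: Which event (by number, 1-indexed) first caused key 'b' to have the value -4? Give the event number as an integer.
Answer: 8

Derivation:
Looking for first event where b becomes -4:
  event 4: b = -3
  event 5: b = 10
  event 6: b = 10
  event 7: b = (absent)
  event 8: b (absent) -> -4  <-- first match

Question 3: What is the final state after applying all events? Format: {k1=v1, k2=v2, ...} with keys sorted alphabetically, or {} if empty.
Answer: {a=-6, b=-4, c=4, d=-6}

Derivation:
  after event 1 (t=6: SET a = -6): {a=-6}
  after event 2 (t=8: SET c = 36): {a=-6, c=36}
  after event 3 (t=17: SET c = 29): {a=-6, c=29}
  after event 4 (t=27: DEC b by 3): {a=-6, b=-3, c=29}
  after event 5 (t=35: INC b by 13): {a=-6, b=10, c=29}
  after event 6 (t=40: SET d = -6): {a=-6, b=10, c=29, d=-6}
  after event 7 (t=49: DEL b): {a=-6, c=29, d=-6}
  after event 8 (t=50: DEC b by 4): {a=-6, b=-4, c=29, d=-6}
  after event 9 (t=59: SET c = 4): {a=-6, b=-4, c=4, d=-6}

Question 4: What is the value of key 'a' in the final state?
Answer: -6

Derivation:
Track key 'a' through all 9 events:
  event 1 (t=6: SET a = -6): a (absent) -> -6
  event 2 (t=8: SET c = 36): a unchanged
  event 3 (t=17: SET c = 29): a unchanged
  event 4 (t=27: DEC b by 3): a unchanged
  event 5 (t=35: INC b by 13): a unchanged
  event 6 (t=40: SET d = -6): a unchanged
  event 7 (t=49: DEL b): a unchanged
  event 8 (t=50: DEC b by 4): a unchanged
  event 9 (t=59: SET c = 4): a unchanged
Final: a = -6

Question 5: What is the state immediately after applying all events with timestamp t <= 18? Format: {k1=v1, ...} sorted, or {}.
Apply events with t <= 18 (3 events):
  after event 1 (t=6: SET a = -6): {a=-6}
  after event 2 (t=8: SET c = 36): {a=-6, c=36}
  after event 3 (t=17: SET c = 29): {a=-6, c=29}

Answer: {a=-6, c=29}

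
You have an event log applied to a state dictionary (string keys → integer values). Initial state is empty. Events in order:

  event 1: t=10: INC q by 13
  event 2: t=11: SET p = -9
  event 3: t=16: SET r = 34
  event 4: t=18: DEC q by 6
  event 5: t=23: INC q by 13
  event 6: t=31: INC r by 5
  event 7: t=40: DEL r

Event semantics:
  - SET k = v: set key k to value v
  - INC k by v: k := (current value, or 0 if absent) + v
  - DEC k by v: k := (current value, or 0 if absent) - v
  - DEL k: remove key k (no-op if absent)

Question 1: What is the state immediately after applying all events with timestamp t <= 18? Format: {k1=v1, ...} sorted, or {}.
Apply events with t <= 18 (4 events):
  after event 1 (t=10: INC q by 13): {q=13}
  after event 2 (t=11: SET p = -9): {p=-9, q=13}
  after event 3 (t=16: SET r = 34): {p=-9, q=13, r=34}
  after event 4 (t=18: DEC q by 6): {p=-9, q=7, r=34}

Answer: {p=-9, q=7, r=34}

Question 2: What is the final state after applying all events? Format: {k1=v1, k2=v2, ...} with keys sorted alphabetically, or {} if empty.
Answer: {p=-9, q=20}

Derivation:
  after event 1 (t=10: INC q by 13): {q=13}
  after event 2 (t=11: SET p = -9): {p=-9, q=13}
  after event 3 (t=16: SET r = 34): {p=-9, q=13, r=34}
  after event 4 (t=18: DEC q by 6): {p=-9, q=7, r=34}
  after event 5 (t=23: INC q by 13): {p=-9, q=20, r=34}
  after event 6 (t=31: INC r by 5): {p=-9, q=20, r=39}
  after event 7 (t=40: DEL r): {p=-9, q=20}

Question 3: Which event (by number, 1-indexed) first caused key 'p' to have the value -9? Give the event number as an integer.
Looking for first event where p becomes -9:
  event 2: p (absent) -> -9  <-- first match

Answer: 2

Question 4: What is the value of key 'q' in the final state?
Answer: 20

Derivation:
Track key 'q' through all 7 events:
  event 1 (t=10: INC q by 13): q (absent) -> 13
  event 2 (t=11: SET p = -9): q unchanged
  event 3 (t=16: SET r = 34): q unchanged
  event 4 (t=18: DEC q by 6): q 13 -> 7
  event 5 (t=23: INC q by 13): q 7 -> 20
  event 6 (t=31: INC r by 5): q unchanged
  event 7 (t=40: DEL r): q unchanged
Final: q = 20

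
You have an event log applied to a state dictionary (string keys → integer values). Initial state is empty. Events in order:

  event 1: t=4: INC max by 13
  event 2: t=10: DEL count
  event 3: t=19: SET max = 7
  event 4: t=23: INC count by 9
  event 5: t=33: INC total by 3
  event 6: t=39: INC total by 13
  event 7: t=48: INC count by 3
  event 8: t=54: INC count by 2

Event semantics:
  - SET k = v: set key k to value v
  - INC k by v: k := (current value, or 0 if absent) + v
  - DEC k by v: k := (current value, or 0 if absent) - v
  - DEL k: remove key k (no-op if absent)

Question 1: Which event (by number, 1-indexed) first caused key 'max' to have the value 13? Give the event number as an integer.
Looking for first event where max becomes 13:
  event 1: max (absent) -> 13  <-- first match

Answer: 1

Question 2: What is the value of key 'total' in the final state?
Answer: 16

Derivation:
Track key 'total' through all 8 events:
  event 1 (t=4: INC max by 13): total unchanged
  event 2 (t=10: DEL count): total unchanged
  event 3 (t=19: SET max = 7): total unchanged
  event 4 (t=23: INC count by 9): total unchanged
  event 5 (t=33: INC total by 3): total (absent) -> 3
  event 6 (t=39: INC total by 13): total 3 -> 16
  event 7 (t=48: INC count by 3): total unchanged
  event 8 (t=54: INC count by 2): total unchanged
Final: total = 16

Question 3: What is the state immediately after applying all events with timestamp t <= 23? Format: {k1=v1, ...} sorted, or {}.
Answer: {count=9, max=7}

Derivation:
Apply events with t <= 23 (4 events):
  after event 1 (t=4: INC max by 13): {max=13}
  after event 2 (t=10: DEL count): {max=13}
  after event 3 (t=19: SET max = 7): {max=7}
  after event 4 (t=23: INC count by 9): {count=9, max=7}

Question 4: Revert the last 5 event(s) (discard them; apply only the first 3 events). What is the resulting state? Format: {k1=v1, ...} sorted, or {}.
Keep first 3 events (discard last 5):
  after event 1 (t=4: INC max by 13): {max=13}
  after event 2 (t=10: DEL count): {max=13}
  after event 3 (t=19: SET max = 7): {max=7}

Answer: {max=7}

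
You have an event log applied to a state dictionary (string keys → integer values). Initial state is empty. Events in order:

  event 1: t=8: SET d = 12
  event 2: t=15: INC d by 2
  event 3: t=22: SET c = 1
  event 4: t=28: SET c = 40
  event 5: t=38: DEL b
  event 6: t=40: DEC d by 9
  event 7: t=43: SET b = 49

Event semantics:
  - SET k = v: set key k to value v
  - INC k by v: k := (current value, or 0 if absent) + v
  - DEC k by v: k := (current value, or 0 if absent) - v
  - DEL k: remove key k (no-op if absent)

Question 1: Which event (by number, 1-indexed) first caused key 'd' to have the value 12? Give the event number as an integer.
Answer: 1

Derivation:
Looking for first event where d becomes 12:
  event 1: d (absent) -> 12  <-- first match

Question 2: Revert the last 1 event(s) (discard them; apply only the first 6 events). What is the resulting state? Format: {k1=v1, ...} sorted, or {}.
Answer: {c=40, d=5}

Derivation:
Keep first 6 events (discard last 1):
  after event 1 (t=8: SET d = 12): {d=12}
  after event 2 (t=15: INC d by 2): {d=14}
  after event 3 (t=22: SET c = 1): {c=1, d=14}
  after event 4 (t=28: SET c = 40): {c=40, d=14}
  after event 5 (t=38: DEL b): {c=40, d=14}
  after event 6 (t=40: DEC d by 9): {c=40, d=5}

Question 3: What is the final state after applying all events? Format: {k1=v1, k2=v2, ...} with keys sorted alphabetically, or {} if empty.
Answer: {b=49, c=40, d=5}

Derivation:
  after event 1 (t=8: SET d = 12): {d=12}
  after event 2 (t=15: INC d by 2): {d=14}
  after event 3 (t=22: SET c = 1): {c=1, d=14}
  after event 4 (t=28: SET c = 40): {c=40, d=14}
  after event 5 (t=38: DEL b): {c=40, d=14}
  after event 6 (t=40: DEC d by 9): {c=40, d=5}
  after event 7 (t=43: SET b = 49): {b=49, c=40, d=5}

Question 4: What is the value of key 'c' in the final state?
Answer: 40

Derivation:
Track key 'c' through all 7 events:
  event 1 (t=8: SET d = 12): c unchanged
  event 2 (t=15: INC d by 2): c unchanged
  event 3 (t=22: SET c = 1): c (absent) -> 1
  event 4 (t=28: SET c = 40): c 1 -> 40
  event 5 (t=38: DEL b): c unchanged
  event 6 (t=40: DEC d by 9): c unchanged
  event 7 (t=43: SET b = 49): c unchanged
Final: c = 40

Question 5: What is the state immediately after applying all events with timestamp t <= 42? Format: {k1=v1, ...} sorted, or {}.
Answer: {c=40, d=5}

Derivation:
Apply events with t <= 42 (6 events):
  after event 1 (t=8: SET d = 12): {d=12}
  after event 2 (t=15: INC d by 2): {d=14}
  after event 3 (t=22: SET c = 1): {c=1, d=14}
  after event 4 (t=28: SET c = 40): {c=40, d=14}
  after event 5 (t=38: DEL b): {c=40, d=14}
  after event 6 (t=40: DEC d by 9): {c=40, d=5}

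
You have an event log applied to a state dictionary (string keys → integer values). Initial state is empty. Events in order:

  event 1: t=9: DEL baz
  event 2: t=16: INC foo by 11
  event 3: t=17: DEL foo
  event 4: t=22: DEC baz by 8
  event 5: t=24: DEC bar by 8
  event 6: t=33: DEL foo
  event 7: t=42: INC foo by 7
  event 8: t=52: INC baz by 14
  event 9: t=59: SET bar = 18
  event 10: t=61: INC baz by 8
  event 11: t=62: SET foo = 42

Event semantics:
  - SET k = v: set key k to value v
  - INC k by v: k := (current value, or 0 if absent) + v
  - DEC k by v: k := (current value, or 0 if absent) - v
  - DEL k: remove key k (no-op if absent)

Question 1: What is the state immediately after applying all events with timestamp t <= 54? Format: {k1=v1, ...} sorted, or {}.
Apply events with t <= 54 (8 events):
  after event 1 (t=9: DEL baz): {}
  after event 2 (t=16: INC foo by 11): {foo=11}
  after event 3 (t=17: DEL foo): {}
  after event 4 (t=22: DEC baz by 8): {baz=-8}
  after event 5 (t=24: DEC bar by 8): {bar=-8, baz=-8}
  after event 6 (t=33: DEL foo): {bar=-8, baz=-8}
  after event 7 (t=42: INC foo by 7): {bar=-8, baz=-8, foo=7}
  after event 8 (t=52: INC baz by 14): {bar=-8, baz=6, foo=7}

Answer: {bar=-8, baz=6, foo=7}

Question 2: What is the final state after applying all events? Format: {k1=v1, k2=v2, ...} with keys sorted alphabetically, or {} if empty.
  after event 1 (t=9: DEL baz): {}
  after event 2 (t=16: INC foo by 11): {foo=11}
  after event 3 (t=17: DEL foo): {}
  after event 4 (t=22: DEC baz by 8): {baz=-8}
  after event 5 (t=24: DEC bar by 8): {bar=-8, baz=-8}
  after event 6 (t=33: DEL foo): {bar=-8, baz=-8}
  after event 7 (t=42: INC foo by 7): {bar=-8, baz=-8, foo=7}
  after event 8 (t=52: INC baz by 14): {bar=-8, baz=6, foo=7}
  after event 9 (t=59: SET bar = 18): {bar=18, baz=6, foo=7}
  after event 10 (t=61: INC baz by 8): {bar=18, baz=14, foo=7}
  after event 11 (t=62: SET foo = 42): {bar=18, baz=14, foo=42}

Answer: {bar=18, baz=14, foo=42}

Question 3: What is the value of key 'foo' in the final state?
Track key 'foo' through all 11 events:
  event 1 (t=9: DEL baz): foo unchanged
  event 2 (t=16: INC foo by 11): foo (absent) -> 11
  event 3 (t=17: DEL foo): foo 11 -> (absent)
  event 4 (t=22: DEC baz by 8): foo unchanged
  event 5 (t=24: DEC bar by 8): foo unchanged
  event 6 (t=33: DEL foo): foo (absent) -> (absent)
  event 7 (t=42: INC foo by 7): foo (absent) -> 7
  event 8 (t=52: INC baz by 14): foo unchanged
  event 9 (t=59: SET bar = 18): foo unchanged
  event 10 (t=61: INC baz by 8): foo unchanged
  event 11 (t=62: SET foo = 42): foo 7 -> 42
Final: foo = 42

Answer: 42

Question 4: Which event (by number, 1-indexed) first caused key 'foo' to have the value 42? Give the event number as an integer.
Answer: 11

Derivation:
Looking for first event where foo becomes 42:
  event 2: foo = 11
  event 3: foo = (absent)
  event 7: foo = 7
  event 8: foo = 7
  event 9: foo = 7
  event 10: foo = 7
  event 11: foo 7 -> 42  <-- first match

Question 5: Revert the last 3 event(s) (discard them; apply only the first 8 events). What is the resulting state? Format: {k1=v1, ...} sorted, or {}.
Keep first 8 events (discard last 3):
  after event 1 (t=9: DEL baz): {}
  after event 2 (t=16: INC foo by 11): {foo=11}
  after event 3 (t=17: DEL foo): {}
  after event 4 (t=22: DEC baz by 8): {baz=-8}
  after event 5 (t=24: DEC bar by 8): {bar=-8, baz=-8}
  after event 6 (t=33: DEL foo): {bar=-8, baz=-8}
  after event 7 (t=42: INC foo by 7): {bar=-8, baz=-8, foo=7}
  after event 8 (t=52: INC baz by 14): {bar=-8, baz=6, foo=7}

Answer: {bar=-8, baz=6, foo=7}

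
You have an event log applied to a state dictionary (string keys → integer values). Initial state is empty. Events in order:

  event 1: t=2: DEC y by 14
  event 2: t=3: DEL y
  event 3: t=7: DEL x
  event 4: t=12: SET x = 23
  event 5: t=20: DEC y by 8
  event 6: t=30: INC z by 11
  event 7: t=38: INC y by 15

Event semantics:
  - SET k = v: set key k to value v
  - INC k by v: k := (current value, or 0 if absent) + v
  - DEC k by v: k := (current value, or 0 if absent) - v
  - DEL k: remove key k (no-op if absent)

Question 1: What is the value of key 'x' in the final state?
Track key 'x' through all 7 events:
  event 1 (t=2: DEC y by 14): x unchanged
  event 2 (t=3: DEL y): x unchanged
  event 3 (t=7: DEL x): x (absent) -> (absent)
  event 4 (t=12: SET x = 23): x (absent) -> 23
  event 5 (t=20: DEC y by 8): x unchanged
  event 6 (t=30: INC z by 11): x unchanged
  event 7 (t=38: INC y by 15): x unchanged
Final: x = 23

Answer: 23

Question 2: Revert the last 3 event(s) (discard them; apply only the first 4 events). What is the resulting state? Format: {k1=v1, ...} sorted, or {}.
Keep first 4 events (discard last 3):
  after event 1 (t=2: DEC y by 14): {y=-14}
  after event 2 (t=3: DEL y): {}
  after event 3 (t=7: DEL x): {}
  after event 4 (t=12: SET x = 23): {x=23}

Answer: {x=23}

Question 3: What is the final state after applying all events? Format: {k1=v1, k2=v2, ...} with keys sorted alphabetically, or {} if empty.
  after event 1 (t=2: DEC y by 14): {y=-14}
  after event 2 (t=3: DEL y): {}
  after event 3 (t=7: DEL x): {}
  after event 4 (t=12: SET x = 23): {x=23}
  after event 5 (t=20: DEC y by 8): {x=23, y=-8}
  after event 6 (t=30: INC z by 11): {x=23, y=-8, z=11}
  after event 7 (t=38: INC y by 15): {x=23, y=7, z=11}

Answer: {x=23, y=7, z=11}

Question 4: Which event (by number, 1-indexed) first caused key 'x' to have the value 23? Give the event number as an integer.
Looking for first event where x becomes 23:
  event 4: x (absent) -> 23  <-- first match

Answer: 4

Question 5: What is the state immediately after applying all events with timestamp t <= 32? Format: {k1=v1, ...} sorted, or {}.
Answer: {x=23, y=-8, z=11}

Derivation:
Apply events with t <= 32 (6 events):
  after event 1 (t=2: DEC y by 14): {y=-14}
  after event 2 (t=3: DEL y): {}
  after event 3 (t=7: DEL x): {}
  after event 4 (t=12: SET x = 23): {x=23}
  after event 5 (t=20: DEC y by 8): {x=23, y=-8}
  after event 6 (t=30: INC z by 11): {x=23, y=-8, z=11}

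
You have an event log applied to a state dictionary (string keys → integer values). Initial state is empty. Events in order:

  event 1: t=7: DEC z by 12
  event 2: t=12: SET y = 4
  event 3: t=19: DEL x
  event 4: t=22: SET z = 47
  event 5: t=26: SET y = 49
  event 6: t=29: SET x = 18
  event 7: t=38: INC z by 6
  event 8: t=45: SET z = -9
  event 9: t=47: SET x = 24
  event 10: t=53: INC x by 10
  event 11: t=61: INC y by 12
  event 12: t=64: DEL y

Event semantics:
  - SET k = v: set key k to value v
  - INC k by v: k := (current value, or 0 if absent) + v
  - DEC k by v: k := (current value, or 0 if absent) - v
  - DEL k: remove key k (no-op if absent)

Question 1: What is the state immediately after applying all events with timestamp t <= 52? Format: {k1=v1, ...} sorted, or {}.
Apply events with t <= 52 (9 events):
  after event 1 (t=7: DEC z by 12): {z=-12}
  after event 2 (t=12: SET y = 4): {y=4, z=-12}
  after event 3 (t=19: DEL x): {y=4, z=-12}
  after event 4 (t=22: SET z = 47): {y=4, z=47}
  after event 5 (t=26: SET y = 49): {y=49, z=47}
  after event 6 (t=29: SET x = 18): {x=18, y=49, z=47}
  after event 7 (t=38: INC z by 6): {x=18, y=49, z=53}
  after event 8 (t=45: SET z = -9): {x=18, y=49, z=-9}
  after event 9 (t=47: SET x = 24): {x=24, y=49, z=-9}

Answer: {x=24, y=49, z=-9}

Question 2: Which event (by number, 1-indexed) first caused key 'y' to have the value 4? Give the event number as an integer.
Answer: 2

Derivation:
Looking for first event where y becomes 4:
  event 2: y (absent) -> 4  <-- first match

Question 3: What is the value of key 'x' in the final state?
Answer: 34

Derivation:
Track key 'x' through all 12 events:
  event 1 (t=7: DEC z by 12): x unchanged
  event 2 (t=12: SET y = 4): x unchanged
  event 3 (t=19: DEL x): x (absent) -> (absent)
  event 4 (t=22: SET z = 47): x unchanged
  event 5 (t=26: SET y = 49): x unchanged
  event 6 (t=29: SET x = 18): x (absent) -> 18
  event 7 (t=38: INC z by 6): x unchanged
  event 8 (t=45: SET z = -9): x unchanged
  event 9 (t=47: SET x = 24): x 18 -> 24
  event 10 (t=53: INC x by 10): x 24 -> 34
  event 11 (t=61: INC y by 12): x unchanged
  event 12 (t=64: DEL y): x unchanged
Final: x = 34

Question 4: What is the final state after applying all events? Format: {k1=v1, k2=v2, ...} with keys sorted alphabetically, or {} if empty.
Answer: {x=34, z=-9}

Derivation:
  after event 1 (t=7: DEC z by 12): {z=-12}
  after event 2 (t=12: SET y = 4): {y=4, z=-12}
  after event 3 (t=19: DEL x): {y=4, z=-12}
  after event 4 (t=22: SET z = 47): {y=4, z=47}
  after event 5 (t=26: SET y = 49): {y=49, z=47}
  after event 6 (t=29: SET x = 18): {x=18, y=49, z=47}
  after event 7 (t=38: INC z by 6): {x=18, y=49, z=53}
  after event 8 (t=45: SET z = -9): {x=18, y=49, z=-9}
  after event 9 (t=47: SET x = 24): {x=24, y=49, z=-9}
  after event 10 (t=53: INC x by 10): {x=34, y=49, z=-9}
  after event 11 (t=61: INC y by 12): {x=34, y=61, z=-9}
  after event 12 (t=64: DEL y): {x=34, z=-9}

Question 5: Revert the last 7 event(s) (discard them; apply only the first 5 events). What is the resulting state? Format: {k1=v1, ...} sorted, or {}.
Answer: {y=49, z=47}

Derivation:
Keep first 5 events (discard last 7):
  after event 1 (t=7: DEC z by 12): {z=-12}
  after event 2 (t=12: SET y = 4): {y=4, z=-12}
  after event 3 (t=19: DEL x): {y=4, z=-12}
  after event 4 (t=22: SET z = 47): {y=4, z=47}
  after event 5 (t=26: SET y = 49): {y=49, z=47}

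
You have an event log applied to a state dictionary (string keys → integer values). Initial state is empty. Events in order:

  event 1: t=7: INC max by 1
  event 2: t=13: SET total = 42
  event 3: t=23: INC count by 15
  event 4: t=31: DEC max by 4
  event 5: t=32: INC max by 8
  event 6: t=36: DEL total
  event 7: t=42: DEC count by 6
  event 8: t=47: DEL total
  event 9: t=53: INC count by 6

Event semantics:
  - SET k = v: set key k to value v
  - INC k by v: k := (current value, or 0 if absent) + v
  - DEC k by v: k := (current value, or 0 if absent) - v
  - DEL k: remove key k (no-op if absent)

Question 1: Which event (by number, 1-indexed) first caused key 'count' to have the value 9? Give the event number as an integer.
Answer: 7

Derivation:
Looking for first event where count becomes 9:
  event 3: count = 15
  event 4: count = 15
  event 5: count = 15
  event 6: count = 15
  event 7: count 15 -> 9  <-- first match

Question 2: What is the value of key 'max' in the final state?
Answer: 5

Derivation:
Track key 'max' through all 9 events:
  event 1 (t=7: INC max by 1): max (absent) -> 1
  event 2 (t=13: SET total = 42): max unchanged
  event 3 (t=23: INC count by 15): max unchanged
  event 4 (t=31: DEC max by 4): max 1 -> -3
  event 5 (t=32: INC max by 8): max -3 -> 5
  event 6 (t=36: DEL total): max unchanged
  event 7 (t=42: DEC count by 6): max unchanged
  event 8 (t=47: DEL total): max unchanged
  event 9 (t=53: INC count by 6): max unchanged
Final: max = 5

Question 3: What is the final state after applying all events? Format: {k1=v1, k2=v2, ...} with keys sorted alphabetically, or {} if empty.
Answer: {count=15, max=5}

Derivation:
  after event 1 (t=7: INC max by 1): {max=1}
  after event 2 (t=13: SET total = 42): {max=1, total=42}
  after event 3 (t=23: INC count by 15): {count=15, max=1, total=42}
  after event 4 (t=31: DEC max by 4): {count=15, max=-3, total=42}
  after event 5 (t=32: INC max by 8): {count=15, max=5, total=42}
  after event 6 (t=36: DEL total): {count=15, max=5}
  after event 7 (t=42: DEC count by 6): {count=9, max=5}
  after event 8 (t=47: DEL total): {count=9, max=5}
  after event 9 (t=53: INC count by 6): {count=15, max=5}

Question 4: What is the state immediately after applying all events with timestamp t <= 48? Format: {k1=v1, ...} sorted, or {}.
Apply events with t <= 48 (8 events):
  after event 1 (t=7: INC max by 1): {max=1}
  after event 2 (t=13: SET total = 42): {max=1, total=42}
  after event 3 (t=23: INC count by 15): {count=15, max=1, total=42}
  after event 4 (t=31: DEC max by 4): {count=15, max=-3, total=42}
  after event 5 (t=32: INC max by 8): {count=15, max=5, total=42}
  after event 6 (t=36: DEL total): {count=15, max=5}
  after event 7 (t=42: DEC count by 6): {count=9, max=5}
  after event 8 (t=47: DEL total): {count=9, max=5}

Answer: {count=9, max=5}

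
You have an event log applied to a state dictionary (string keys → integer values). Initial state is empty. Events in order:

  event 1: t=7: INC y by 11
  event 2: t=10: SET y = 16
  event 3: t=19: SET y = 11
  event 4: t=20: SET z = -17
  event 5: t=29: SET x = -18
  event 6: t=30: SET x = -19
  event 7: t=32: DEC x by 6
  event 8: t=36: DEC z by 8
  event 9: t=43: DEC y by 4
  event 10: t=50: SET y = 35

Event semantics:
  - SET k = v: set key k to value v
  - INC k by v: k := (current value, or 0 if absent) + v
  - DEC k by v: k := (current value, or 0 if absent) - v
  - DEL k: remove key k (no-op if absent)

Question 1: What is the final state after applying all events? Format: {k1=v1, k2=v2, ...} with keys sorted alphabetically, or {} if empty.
Answer: {x=-25, y=35, z=-25}

Derivation:
  after event 1 (t=7: INC y by 11): {y=11}
  after event 2 (t=10: SET y = 16): {y=16}
  after event 3 (t=19: SET y = 11): {y=11}
  after event 4 (t=20: SET z = -17): {y=11, z=-17}
  after event 5 (t=29: SET x = -18): {x=-18, y=11, z=-17}
  after event 6 (t=30: SET x = -19): {x=-19, y=11, z=-17}
  after event 7 (t=32: DEC x by 6): {x=-25, y=11, z=-17}
  after event 8 (t=36: DEC z by 8): {x=-25, y=11, z=-25}
  after event 9 (t=43: DEC y by 4): {x=-25, y=7, z=-25}
  after event 10 (t=50: SET y = 35): {x=-25, y=35, z=-25}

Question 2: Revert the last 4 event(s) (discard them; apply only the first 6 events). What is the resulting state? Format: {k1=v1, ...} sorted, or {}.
Answer: {x=-19, y=11, z=-17}

Derivation:
Keep first 6 events (discard last 4):
  after event 1 (t=7: INC y by 11): {y=11}
  after event 2 (t=10: SET y = 16): {y=16}
  after event 3 (t=19: SET y = 11): {y=11}
  after event 4 (t=20: SET z = -17): {y=11, z=-17}
  after event 5 (t=29: SET x = -18): {x=-18, y=11, z=-17}
  after event 6 (t=30: SET x = -19): {x=-19, y=11, z=-17}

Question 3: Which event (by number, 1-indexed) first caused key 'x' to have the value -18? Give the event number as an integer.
Answer: 5

Derivation:
Looking for first event where x becomes -18:
  event 5: x (absent) -> -18  <-- first match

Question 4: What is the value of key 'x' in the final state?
Answer: -25

Derivation:
Track key 'x' through all 10 events:
  event 1 (t=7: INC y by 11): x unchanged
  event 2 (t=10: SET y = 16): x unchanged
  event 3 (t=19: SET y = 11): x unchanged
  event 4 (t=20: SET z = -17): x unchanged
  event 5 (t=29: SET x = -18): x (absent) -> -18
  event 6 (t=30: SET x = -19): x -18 -> -19
  event 7 (t=32: DEC x by 6): x -19 -> -25
  event 8 (t=36: DEC z by 8): x unchanged
  event 9 (t=43: DEC y by 4): x unchanged
  event 10 (t=50: SET y = 35): x unchanged
Final: x = -25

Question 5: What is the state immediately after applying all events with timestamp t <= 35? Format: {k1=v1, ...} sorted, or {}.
Apply events with t <= 35 (7 events):
  after event 1 (t=7: INC y by 11): {y=11}
  after event 2 (t=10: SET y = 16): {y=16}
  after event 3 (t=19: SET y = 11): {y=11}
  after event 4 (t=20: SET z = -17): {y=11, z=-17}
  after event 5 (t=29: SET x = -18): {x=-18, y=11, z=-17}
  after event 6 (t=30: SET x = -19): {x=-19, y=11, z=-17}
  after event 7 (t=32: DEC x by 6): {x=-25, y=11, z=-17}

Answer: {x=-25, y=11, z=-17}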